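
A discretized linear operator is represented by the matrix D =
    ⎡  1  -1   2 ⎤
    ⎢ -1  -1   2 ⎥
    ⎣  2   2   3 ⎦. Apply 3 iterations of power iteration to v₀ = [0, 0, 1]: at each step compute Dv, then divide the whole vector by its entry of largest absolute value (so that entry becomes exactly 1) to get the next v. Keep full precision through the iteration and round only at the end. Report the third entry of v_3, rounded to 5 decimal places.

1.00000

Dv0 = (2.000000, 2.000000, 3.000000); divide by 3.000000 → v1 = (0.666667, 0.666667, 1.000000)
Dv1 = (2.000000, 0.666667, 5.666667); divide by 5.666667 → v2 = (0.352941, 0.117647, 1.000000)
Dv2 = (2.235294, 1.529412, 3.941176); divide by 3.941176 → v3 = (0.567164, 0.388060, 1.000000)
Requested entry of v3: 67/67 = 1.00000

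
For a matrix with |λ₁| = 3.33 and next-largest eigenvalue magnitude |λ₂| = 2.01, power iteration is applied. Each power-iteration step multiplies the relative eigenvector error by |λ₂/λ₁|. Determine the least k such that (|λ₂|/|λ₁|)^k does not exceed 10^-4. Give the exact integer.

|λ₂/λ₁| = 2.01/3.33 = 0.60360
Need k ≥ ln(10^-4) / ln(0.60360) = -9.2103 / -0.5048 ≈ 18.244
Smallest integer k satisfying the bound: 19

19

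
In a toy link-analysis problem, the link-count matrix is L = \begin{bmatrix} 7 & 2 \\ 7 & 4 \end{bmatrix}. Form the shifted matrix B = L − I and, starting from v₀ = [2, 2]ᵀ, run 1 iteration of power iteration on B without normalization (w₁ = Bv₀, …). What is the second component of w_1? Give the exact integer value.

B = L − I has rows (6, 2); (7, 3)
w1 = Bv₀ = (16, 20)
Requested component of w1: 20

20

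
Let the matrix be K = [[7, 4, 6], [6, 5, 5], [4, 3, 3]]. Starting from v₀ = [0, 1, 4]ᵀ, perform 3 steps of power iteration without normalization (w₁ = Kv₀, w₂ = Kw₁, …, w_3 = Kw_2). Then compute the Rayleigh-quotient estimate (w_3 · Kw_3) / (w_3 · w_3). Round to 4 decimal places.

λ ≈ 14.4263

w1 = Kv₀ = (7·0 + 4·1 + 6·4; 6·0 + 5·1 + 5·4; 4·0 + 3·1 + 3·4) = (28, 25, 15)
w2 = Kw1 = (7·28 + 4·25 + 6·15; 6·28 + 5·25 + 5·15; 4·28 + 3·25 + 3·15) = (386, 368, 232)
w3 = Kw2 = (5566, 5316, 3344)
Kw3 = (80290, 76696, 48244)
w3·Kw3 = 5566·80290 + 5316·76696 + 3344·48244 = 1015938012; w3·w3 = 5566·5566 + 5316·5316 + 3344·3344 = 70422548
λ ≈ 1015938012/70422548 = 14.4263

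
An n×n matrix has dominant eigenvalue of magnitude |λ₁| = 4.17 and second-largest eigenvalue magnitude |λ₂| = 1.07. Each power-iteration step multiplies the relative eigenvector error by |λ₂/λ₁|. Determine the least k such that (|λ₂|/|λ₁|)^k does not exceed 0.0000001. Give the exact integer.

|λ₂/λ₁| = 1.07/4.17 = 0.25659
Need k ≥ ln(0.0000001) / ln(0.25659) = -16.1181 / -1.3603 ≈ 11.849
Smallest integer k satisfying the bound: 12

12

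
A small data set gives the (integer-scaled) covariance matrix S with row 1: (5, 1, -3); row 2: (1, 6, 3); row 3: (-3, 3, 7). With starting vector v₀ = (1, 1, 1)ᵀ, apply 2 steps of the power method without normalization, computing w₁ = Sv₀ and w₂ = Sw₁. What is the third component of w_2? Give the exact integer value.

70

w1 = Sv₀ = (3, 10, 7)
w2 = Sw1 = (4, 84, 70)
The requested component of w2 is 70.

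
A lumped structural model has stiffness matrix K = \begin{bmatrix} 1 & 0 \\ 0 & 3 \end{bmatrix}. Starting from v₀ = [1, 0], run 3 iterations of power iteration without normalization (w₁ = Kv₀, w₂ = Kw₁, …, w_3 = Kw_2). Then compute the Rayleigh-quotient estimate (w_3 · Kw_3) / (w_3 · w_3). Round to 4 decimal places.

w1 = Kv₀ = (1, 0)
w2 = Kw1 = (1, 0)
w3 = Kw2 = (1, 0)
Kw3 = (1, 0)
w3·Kw3 = 1·1 + 0·0 = 1; w3·w3 = 1·1 + 0·0 = 1
λ ≈ 1/1 = 1.0000

1.0000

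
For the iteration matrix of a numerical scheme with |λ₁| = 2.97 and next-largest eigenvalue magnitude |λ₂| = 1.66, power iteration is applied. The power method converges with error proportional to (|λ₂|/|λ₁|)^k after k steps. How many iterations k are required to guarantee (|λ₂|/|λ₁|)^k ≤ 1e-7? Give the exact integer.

|λ₂/λ₁| = 1.66/2.97 = 0.55892
Need k ≥ ln(1e-7) / ln(0.55892) = -16.1181 / -0.5817 ≈ 27.706
Smallest integer k satisfying the bound: 28

28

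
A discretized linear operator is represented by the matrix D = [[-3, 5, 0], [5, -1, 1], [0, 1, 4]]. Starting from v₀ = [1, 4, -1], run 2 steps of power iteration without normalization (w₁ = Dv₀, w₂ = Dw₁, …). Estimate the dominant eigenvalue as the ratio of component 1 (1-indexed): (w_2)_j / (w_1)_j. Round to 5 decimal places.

w1 = Dv₀ = (17, 0, 0)
w2 = Dw1 = (-51, 85, 0)
Ratio at component: -51 / 17 = -3.00000

-3.00000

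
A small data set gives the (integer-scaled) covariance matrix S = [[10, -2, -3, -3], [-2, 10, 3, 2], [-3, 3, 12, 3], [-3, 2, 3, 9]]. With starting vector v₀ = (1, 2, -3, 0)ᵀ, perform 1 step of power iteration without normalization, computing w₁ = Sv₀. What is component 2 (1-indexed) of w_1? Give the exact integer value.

w1 = Sv₀ = (15, 9, -33, -8)
The requested component of w1 is 9.

9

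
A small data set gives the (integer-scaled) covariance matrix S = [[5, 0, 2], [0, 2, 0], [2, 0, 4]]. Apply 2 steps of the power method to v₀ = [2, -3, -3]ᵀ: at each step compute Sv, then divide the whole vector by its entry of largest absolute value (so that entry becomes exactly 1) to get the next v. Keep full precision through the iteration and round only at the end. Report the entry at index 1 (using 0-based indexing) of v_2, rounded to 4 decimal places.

0.5000

Sv0 = (4.00000, -6.00000, -8.00000); divide by -8.00000 → v1 = (-0.50000, 0.75000, 1.00000)
Sv1 = (-0.50000, 1.50000, 3.00000); divide by 3.00000 → v2 = (-0.16667, 0.50000, 1.00000)
Requested entry of v2: -12/-24 = 0.5000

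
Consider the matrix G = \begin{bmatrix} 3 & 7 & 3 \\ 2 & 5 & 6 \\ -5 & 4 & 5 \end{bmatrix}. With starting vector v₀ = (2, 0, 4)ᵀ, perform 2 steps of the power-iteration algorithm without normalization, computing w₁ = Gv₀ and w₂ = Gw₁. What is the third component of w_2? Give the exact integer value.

w1 = Gv₀ = (3·2 + 7·0 + 3·4; 2·2 + 5·0 + 6·4; (-5)·2 + 4·0 + 5·4) = (18, 28, 10)
w2 = Gw1 = (3·18 + 7·28 + 3·10; 2·18 + 5·28 + 6·10; (-5)·18 + 4·28 + 5·10) = (280, 236, 72)
The requested component of w2 is 72.

72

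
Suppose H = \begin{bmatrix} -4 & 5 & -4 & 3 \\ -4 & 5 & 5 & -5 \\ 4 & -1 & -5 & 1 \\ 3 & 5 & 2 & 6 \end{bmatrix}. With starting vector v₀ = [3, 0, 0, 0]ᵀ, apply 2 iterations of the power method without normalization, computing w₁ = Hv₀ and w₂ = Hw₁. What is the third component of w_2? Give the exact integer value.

-87

w1 = Hv₀ = ((-4)·3 + 5·0 + (-4)·0 + 3·0; (-4)·3 + 5·0 + 5·0 + (-5)·0; 4·3 + (-1)·0 + (-5)·0 + 1·0; 3·3 + 5·0 + 2·0 + 6·0) = (-12, -12, 12, 9)
w2 = Hw1 = ((-4)·(-12) + 5·(-12) + (-4)·12 + 3·9; (-4)·(-12) + 5·(-12) + 5·12 + (-5)·9; 4·(-12) + (-1)·(-12) + (-5)·12 + 1·9; 3·(-12) + 5·(-12) + 2·12 + 6·9) = (-33, 3, -87, -18)
The requested component of w2 is -87.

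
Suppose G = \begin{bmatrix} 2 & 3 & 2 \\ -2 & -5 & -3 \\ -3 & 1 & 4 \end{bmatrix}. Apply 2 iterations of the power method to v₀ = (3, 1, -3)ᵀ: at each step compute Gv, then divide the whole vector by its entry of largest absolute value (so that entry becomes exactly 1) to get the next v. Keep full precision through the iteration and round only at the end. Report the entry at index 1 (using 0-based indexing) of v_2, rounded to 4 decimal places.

-0.7033

Gv0 = (3.00000, -2.00000, -20.00000); divide by -20.00000 → v1 = (-0.15000, 0.10000, 1.00000)
Gv1 = (2.00000, -3.20000, 4.55000); divide by 4.55000 → v2 = (0.43956, -0.70330, 1.00000)
Requested entry of v2: 64/-91 = -0.7033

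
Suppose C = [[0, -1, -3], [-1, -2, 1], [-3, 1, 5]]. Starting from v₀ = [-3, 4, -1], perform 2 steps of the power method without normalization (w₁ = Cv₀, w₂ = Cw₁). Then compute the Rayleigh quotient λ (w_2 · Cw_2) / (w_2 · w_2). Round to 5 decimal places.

w1 = Cv₀ = (0·(-3) + (-1)·4 + (-3)·(-1); (-1)·(-3) + (-2)·4 + 1·(-1); (-3)·(-3) + 1·4 + 5·(-1)) = (-1, -6, 8)
w2 = Cw1 = (0·(-1) + (-1)·(-6) + (-3)·8; (-1)·(-1) + (-2)·(-6) + 1·8; (-3)·(-1) + 1·(-6) + 5·8) = (-18, 21, 37)
Cw2 = (-132, 13, 260)
w2·Cw2 = (-18)·(-132) + 21·13 + 37·260 = 12269; w2·w2 = (-18)·(-18) + 21·21 + 37·37 = 2134
λ ≈ 12269/2134 = 5.74930

5.74930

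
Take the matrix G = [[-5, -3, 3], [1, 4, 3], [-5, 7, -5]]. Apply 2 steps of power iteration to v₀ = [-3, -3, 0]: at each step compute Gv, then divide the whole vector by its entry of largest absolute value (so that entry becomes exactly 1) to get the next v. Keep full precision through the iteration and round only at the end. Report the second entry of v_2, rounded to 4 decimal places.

0.2769

Gv0 = (24.00000, -15.00000, -6.00000); divide by 24.00000 → v1 = (1.00000, -0.62500, -0.25000)
Gv1 = (-3.87500, -2.25000, -8.12500); divide by -8.12500 → v2 = (0.47692, 0.27692, 1.00000)
Requested entry of v2: -54/-195 = 0.2769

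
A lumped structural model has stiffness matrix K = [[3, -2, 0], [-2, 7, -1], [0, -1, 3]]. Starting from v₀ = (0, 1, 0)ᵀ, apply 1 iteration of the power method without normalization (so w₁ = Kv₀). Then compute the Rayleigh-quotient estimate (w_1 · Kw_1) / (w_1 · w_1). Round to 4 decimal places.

w1 = Kv₀ = (-2, 7, -1)
Kw1 = (-20, 54, -10)
w1·Kw1 = (-2)·(-20) + 7·54 + (-1)·(-10) = 428; w1·w1 = (-2)·(-2) + 7·7 + (-1)·(-1) = 54
λ ≈ 428/54 = 7.9259

7.9259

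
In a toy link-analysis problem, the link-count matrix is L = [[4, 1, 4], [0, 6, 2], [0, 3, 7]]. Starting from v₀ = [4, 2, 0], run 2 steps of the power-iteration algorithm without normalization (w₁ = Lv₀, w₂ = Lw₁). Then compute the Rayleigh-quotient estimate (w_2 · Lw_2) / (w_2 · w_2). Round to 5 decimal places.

λ ≈ 8.34978

w1 = Lv₀ = (4·4 + 1·2 + 4·0; 0·4 + 6·2 + 2·0; 0·4 + 3·2 + 7·0) = (18, 12, 6)
w2 = Lw1 = (4·18 + 1·12 + 4·6; 0·18 + 6·12 + 2·6; 0·18 + 3·12 + 7·6) = (108, 84, 78)
Lw2 = (828, 660, 798)
w2·Lw2 = 108·828 + 84·660 + 78·798 = 207108; w2·w2 = 108·108 + 84·84 + 78·78 = 24804
λ ≈ 207108/24804 = 8.34978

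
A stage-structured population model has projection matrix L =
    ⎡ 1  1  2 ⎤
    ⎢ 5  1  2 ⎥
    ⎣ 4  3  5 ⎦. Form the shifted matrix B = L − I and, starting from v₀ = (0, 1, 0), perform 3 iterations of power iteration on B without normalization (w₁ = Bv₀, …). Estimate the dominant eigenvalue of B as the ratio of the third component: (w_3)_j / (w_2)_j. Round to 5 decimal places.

7.56250

B = L − I has rows (0, 1, 2); (5, 0, 2); (4, 3, 4)
w1 = Bv₀ = (0·0 + 1·1 + 2·0; 5·0 + 0·1 + 2·0; 4·0 + 3·1 + 4·0) = (1, 0, 3)
w2 = Bw1 = (0·1 + 1·0 + 2·3; 5·1 + 0·0 + 2·3; 4·1 + 3·0 + 4·3) = (6, 11, 16)
w3 = Bw2 = (43, 62, 121)
Ratio: 121/16 = 7.56250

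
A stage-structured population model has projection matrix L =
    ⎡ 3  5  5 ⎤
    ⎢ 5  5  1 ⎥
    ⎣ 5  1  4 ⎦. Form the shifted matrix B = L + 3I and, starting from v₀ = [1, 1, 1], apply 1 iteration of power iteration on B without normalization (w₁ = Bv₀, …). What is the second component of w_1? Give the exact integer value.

14

B = L + 3I has rows (6, 5, 5); (5, 8, 1); (5, 1, 7)
w1 = Bv₀ = (16, 14, 13)
Requested component of w1: 14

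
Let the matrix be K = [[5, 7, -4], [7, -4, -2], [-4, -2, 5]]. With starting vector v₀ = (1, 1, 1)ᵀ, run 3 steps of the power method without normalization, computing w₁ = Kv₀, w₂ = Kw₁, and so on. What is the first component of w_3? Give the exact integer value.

789

w1 = Kv₀ = (5·1 + 7·1 + (-4)·1; 7·1 + (-4)·1 + (-2)·1; (-4)·1 + (-2)·1 + 5·1) = (8, 1, -1)
w2 = Kw1 = (5·8 + 7·1 + (-4)·(-1); 7·8 + (-4)·1 + (-2)·(-1); (-4)·8 + (-2)·1 + 5·(-1)) = (51, 54, -39)
w3 = Kw2 = (789, 219, -507)
The requested component of w3 is 789.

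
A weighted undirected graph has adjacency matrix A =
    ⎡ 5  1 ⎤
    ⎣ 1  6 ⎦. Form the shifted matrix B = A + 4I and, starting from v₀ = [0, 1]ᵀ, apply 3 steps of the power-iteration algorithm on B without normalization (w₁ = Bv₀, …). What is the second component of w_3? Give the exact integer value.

B = A + 4I has rows (9, 1); (1, 10)
w1 = Bv₀ = (1, 10)
w2 = Bw1 = (19, 101)
w3 = Bw2 = (272, 1029)
Requested component of w3: 1029

1029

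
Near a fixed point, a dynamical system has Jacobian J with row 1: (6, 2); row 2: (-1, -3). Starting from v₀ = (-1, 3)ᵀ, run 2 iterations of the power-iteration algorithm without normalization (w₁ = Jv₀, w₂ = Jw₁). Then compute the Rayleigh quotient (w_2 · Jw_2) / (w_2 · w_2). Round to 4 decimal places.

-0.6923

w1 = Jv₀ = (0, -8)
w2 = Jw1 = (-16, 24)
Jw2 = (-48, -56)
w2·Jw2 = (-16)·(-48) + 24·(-56) = -576; w2·w2 = (-16)·(-16) + 24·24 = 832
λ ≈ -576/832 = -0.6923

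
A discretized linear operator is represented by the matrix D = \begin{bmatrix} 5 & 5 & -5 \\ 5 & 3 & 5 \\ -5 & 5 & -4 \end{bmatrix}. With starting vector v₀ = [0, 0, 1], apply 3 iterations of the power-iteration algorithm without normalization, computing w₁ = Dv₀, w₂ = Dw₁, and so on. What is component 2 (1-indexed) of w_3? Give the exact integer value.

w1 = Dv₀ = (-5, 5, -4)
w2 = Dw1 = (20, -30, 66)
w3 = Dw2 = (-380, 340, -514)
The requested component of w3 is 340.

340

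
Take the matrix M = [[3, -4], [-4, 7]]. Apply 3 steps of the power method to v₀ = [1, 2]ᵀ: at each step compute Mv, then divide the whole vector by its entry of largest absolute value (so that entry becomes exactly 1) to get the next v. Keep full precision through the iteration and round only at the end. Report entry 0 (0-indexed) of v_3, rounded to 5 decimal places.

Mv0 = (-5.000000, 10.000000); divide by 10.000000 → v1 = (-0.500000, 1.000000)
Mv1 = (-5.500000, 9.000000); divide by 9.000000 → v2 = (-0.611111, 1.000000)
Mv2 = (-5.833333, 9.444444); divide by 9.444444 → v3 = (-0.617647, 1.000000)
Requested entry of v3: -525/850 = -0.61765

-0.61765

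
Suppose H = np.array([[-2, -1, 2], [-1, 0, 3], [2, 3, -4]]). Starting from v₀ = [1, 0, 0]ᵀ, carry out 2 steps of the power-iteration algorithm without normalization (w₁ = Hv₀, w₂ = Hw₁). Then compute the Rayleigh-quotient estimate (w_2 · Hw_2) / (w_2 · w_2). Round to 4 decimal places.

λ ≈ -6.6649

w1 = Hv₀ = ((-2)·1 + (-1)·0 + 2·0; (-1)·1 + 0·0 + 3·0; 2·1 + 3·0 + (-4)·0) = (-2, -1, 2)
w2 = Hw1 = ((-2)·(-2) + (-1)·(-1) + 2·2; (-1)·(-2) + 0·(-1) + 3·2; 2·(-2) + 3·(-1) + (-4)·2) = (9, 8, -15)
Hw2 = (-56, -54, 102)
w2·Hw2 = 9·(-56) + 8·(-54) + (-15)·102 = -2466; w2·w2 = 9·9 + 8·8 + (-15)·(-15) = 370
λ ≈ -2466/370 = -6.6649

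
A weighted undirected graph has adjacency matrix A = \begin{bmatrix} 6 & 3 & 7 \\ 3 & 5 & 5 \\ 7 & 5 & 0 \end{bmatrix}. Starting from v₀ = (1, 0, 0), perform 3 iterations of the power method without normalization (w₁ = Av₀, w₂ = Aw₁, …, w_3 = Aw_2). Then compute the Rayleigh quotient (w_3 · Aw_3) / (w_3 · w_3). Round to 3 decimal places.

w1 = Av₀ = (6, 3, 7)
w2 = Aw1 = (94, 68, 57)
w3 = Aw2 = (1167, 907, 998)
Aw3 = (16709, 13026, 12704)
w3·Aw3 = 1167·16709 + 907·13026 + 998·12704 = 43992577; w3·w3 = 1167·1167 + 907·907 + 998·998 = 3180542
λ ≈ 43992577/3180542 = 13.832

13.832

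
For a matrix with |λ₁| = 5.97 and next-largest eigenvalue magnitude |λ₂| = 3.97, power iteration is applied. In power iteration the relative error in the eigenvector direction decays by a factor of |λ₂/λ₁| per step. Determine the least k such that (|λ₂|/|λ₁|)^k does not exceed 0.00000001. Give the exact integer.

46

|λ₂/λ₁| = 3.97/5.97 = 0.66499
Need k ≥ ln(0.00000001) / ln(0.66499) = -18.4207 / -0.4080 ≈ 45.151
Smallest integer k satisfying the bound: 46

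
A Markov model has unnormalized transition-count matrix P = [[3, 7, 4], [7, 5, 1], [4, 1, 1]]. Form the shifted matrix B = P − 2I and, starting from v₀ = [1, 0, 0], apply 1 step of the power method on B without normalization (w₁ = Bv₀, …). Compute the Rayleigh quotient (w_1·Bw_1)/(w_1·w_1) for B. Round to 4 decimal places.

B = P − 2I has rows (1, 7, 4); (7, 3, 1); (4, 1, -1)
w1 = Bv₀ = (1·1 + 7·0 + 4·0; 7·1 + 3·0 + 1·0; 4·1 + 1·0 + (-1)·0) = (1, 7, 4)
Bw1 = (66, 32, 7)
w1·Bw1 = 318; w1·w1 = 66; μ ≈ 318/66 = 4.8182

μ ≈ 4.8182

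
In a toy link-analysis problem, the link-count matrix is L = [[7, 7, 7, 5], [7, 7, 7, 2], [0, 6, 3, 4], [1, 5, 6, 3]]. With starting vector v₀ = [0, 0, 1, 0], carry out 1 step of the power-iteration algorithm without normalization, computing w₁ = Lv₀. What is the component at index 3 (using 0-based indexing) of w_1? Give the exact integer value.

w1 = Lv₀ = (7·0 + 7·0 + 7·1 + 5·0; 7·0 + 7·0 + 7·1 + 2·0; 0·0 + 6·0 + 3·1 + 4·0; 1·0 + 5·0 + 6·1 + 3·0) = (7, 7, 3, 6)
The requested component of w1 is 6.

6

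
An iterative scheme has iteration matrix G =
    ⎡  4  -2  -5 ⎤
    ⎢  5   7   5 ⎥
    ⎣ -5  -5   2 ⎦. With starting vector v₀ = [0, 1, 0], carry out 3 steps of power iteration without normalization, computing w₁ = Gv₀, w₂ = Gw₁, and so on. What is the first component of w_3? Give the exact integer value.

w1 = Gv₀ = (-2, 7, -5)
w2 = Gw1 = (3, 14, -35)
w3 = Gw2 = (159, -62, -155)
The requested component of w3 is 159.

159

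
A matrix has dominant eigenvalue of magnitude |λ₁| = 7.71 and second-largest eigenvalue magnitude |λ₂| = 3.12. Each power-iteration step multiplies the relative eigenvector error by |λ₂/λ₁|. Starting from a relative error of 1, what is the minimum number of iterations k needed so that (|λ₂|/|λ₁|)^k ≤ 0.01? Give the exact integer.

|λ₂/λ₁| = 3.12/7.71 = 0.40467
Need k ≥ ln(0.01) / ln(0.40467) = -4.6052 / -0.9047 ≈ 5.090
Smallest integer k satisfying the bound: 6

6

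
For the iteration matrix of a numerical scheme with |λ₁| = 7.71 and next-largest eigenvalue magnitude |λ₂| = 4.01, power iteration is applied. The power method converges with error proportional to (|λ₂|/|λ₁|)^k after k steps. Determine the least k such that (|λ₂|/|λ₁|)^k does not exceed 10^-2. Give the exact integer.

|λ₂/λ₁| = 4.01/7.71 = 0.52010
Need k ≥ ln(10^-2) / ln(0.52010) = -4.6052 / -0.6537 ≈ 7.044
Smallest integer k satisfying the bound: 8

8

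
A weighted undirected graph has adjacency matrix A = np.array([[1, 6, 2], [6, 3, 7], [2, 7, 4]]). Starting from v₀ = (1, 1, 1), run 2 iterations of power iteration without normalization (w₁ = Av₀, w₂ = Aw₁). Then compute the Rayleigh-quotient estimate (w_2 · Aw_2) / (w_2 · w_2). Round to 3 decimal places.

w1 = Av₀ = (1·1 + 6·1 + 2·1; 6·1 + 3·1 + 7·1; 2·1 + 7·1 + 4·1) = (9, 16, 13)
w2 = Aw1 = (1·9 + 6·16 + 2·13; 6·9 + 3·16 + 7·13; 2·9 + 7·16 + 4·13) = (131, 193, 182)
Aw2 = (1653, 2639, 2341)
w2·Aw2 = 131·1653 + 193·2639 + 182·2341 = 1151932; w2·w2 = 131·131 + 193·193 + 182·182 = 87534
λ ≈ 1151932/87534 = 13.160

λ ≈ 13.160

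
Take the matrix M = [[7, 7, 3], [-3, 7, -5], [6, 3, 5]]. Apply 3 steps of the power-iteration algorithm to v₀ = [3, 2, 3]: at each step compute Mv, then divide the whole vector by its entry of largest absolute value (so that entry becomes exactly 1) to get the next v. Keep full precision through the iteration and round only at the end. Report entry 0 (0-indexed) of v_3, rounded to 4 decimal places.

Mv0 = (44.00000, -10.00000, 39.00000); divide by 44.00000 → v1 = (1.00000, -0.22727, 0.88636)
Mv1 = (8.06818, -9.02273, 9.75000); divide by 9.75000 → v2 = (0.82751, -0.92541, 1.00000)
Mv2 = (2.31469, -13.96037, 7.18881); divide by -13.96037 → v3 = (-0.16580, 1.00000, -0.51494)
Requested entry of v3: 993/-5989 = -0.1658

-0.1658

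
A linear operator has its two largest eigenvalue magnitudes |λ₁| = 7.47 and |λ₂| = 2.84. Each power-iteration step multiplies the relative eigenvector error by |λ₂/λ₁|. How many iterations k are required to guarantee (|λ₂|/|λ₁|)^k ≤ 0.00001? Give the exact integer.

|λ₂/λ₁| = 2.84/7.47 = 0.38019
Need k ≥ ln(0.00001) / ln(0.38019) = -11.5129 / -0.9671 ≈ 11.905
Smallest integer k satisfying the bound: 12

12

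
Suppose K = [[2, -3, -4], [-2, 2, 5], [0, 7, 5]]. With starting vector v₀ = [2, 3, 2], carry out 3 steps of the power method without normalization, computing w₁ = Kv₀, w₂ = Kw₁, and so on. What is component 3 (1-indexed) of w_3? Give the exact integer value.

w1 = Kv₀ = (2·2 + (-3)·3 + (-4)·2; (-2)·2 + 2·3 + 5·2; 0·2 + 7·3 + 5·2) = (-13, 12, 31)
w2 = Kw1 = (2·(-13) + (-3)·12 + (-4)·31; (-2)·(-13) + 2·12 + 5·31; 0·(-13) + 7·12 + 5·31) = (-186, 205, 239)
w3 = Kw2 = (-1943, 1977, 2630)
The requested component of w3 is 2630.

2630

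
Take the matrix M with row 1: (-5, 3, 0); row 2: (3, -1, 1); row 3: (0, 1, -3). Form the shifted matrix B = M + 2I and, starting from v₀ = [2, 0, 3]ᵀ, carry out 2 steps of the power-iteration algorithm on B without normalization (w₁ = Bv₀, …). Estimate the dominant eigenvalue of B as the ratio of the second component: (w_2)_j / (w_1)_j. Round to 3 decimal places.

B = M + 2I has rows (-3, 3, 0); (3, 1, 1); (0, 1, -1)
w1 = Bv₀ = ((-3)·2 + 3·0 + 0·3; 3·2 + 1·0 + 1·3; 0·2 + 1·0 + (-1)·3) = (-6, 9, -3)
w2 = Bw1 = ((-3)·(-6) + 3·9 + 0·(-3); 3·(-6) + 1·9 + 1·(-3); 0·(-6) + 1·9 + (-1)·(-3)) = (45, -12, 12)
Ratio: -12/9 = -1.333

μ ≈ -1.333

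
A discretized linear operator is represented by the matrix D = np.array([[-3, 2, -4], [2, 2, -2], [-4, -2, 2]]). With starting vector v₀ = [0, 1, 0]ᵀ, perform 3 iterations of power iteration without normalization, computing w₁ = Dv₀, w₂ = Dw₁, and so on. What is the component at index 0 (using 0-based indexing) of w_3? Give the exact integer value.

70

w1 = Dv₀ = (2, 2, -2)
w2 = Dw1 = (6, 12, -16)
w3 = Dw2 = (70, 68, -80)
The requested component of w3 is 70.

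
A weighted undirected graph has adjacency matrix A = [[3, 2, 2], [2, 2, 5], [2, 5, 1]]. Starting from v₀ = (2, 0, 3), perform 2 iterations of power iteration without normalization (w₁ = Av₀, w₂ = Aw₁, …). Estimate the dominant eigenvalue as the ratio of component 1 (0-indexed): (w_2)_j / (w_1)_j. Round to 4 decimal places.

5.1053

w1 = Av₀ = (3·2 + 2·0 + 2·3; 2·2 + 2·0 + 5·3; 2·2 + 5·0 + 1·3) = (12, 19, 7)
w2 = Aw1 = (3·12 + 2·19 + 2·7; 2·12 + 2·19 + 5·7; 2·12 + 5·19 + 1·7) = (88, 97, 126)
Ratio at component: 97 / 19 = 5.1053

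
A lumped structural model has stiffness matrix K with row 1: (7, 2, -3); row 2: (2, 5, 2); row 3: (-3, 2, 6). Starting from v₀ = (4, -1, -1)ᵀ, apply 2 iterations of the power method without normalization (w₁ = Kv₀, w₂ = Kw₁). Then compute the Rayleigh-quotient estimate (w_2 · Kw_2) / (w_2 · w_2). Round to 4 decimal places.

9.5571

w1 = Kv₀ = (7·4 + 2·(-1) + (-3)·(-1); 2·4 + 5·(-1) + 2·(-1); (-3)·4 + 2·(-1) + 6·(-1)) = (29, 1, -20)
w2 = Kw1 = (7·29 + 2·1 + (-3)·(-20); 2·29 + 5·1 + 2·(-20); (-3)·29 + 2·1 + 6·(-20)) = (265, 23, -205)
Kw2 = (2516, 235, -1979)
w2·Kw2 = 265·2516 + 23·235 + (-205)·(-1979) = 1077840; w2·w2 = 265·265 + 23·23 + (-205)·(-205) = 112779
λ ≈ 1077840/112779 = 9.5571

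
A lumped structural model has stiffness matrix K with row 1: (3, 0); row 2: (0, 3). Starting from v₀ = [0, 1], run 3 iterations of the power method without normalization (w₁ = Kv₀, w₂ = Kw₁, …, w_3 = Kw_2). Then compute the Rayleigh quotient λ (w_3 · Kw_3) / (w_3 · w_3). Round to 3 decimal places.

3.000

w1 = Kv₀ = (0, 3)
w2 = Kw1 = (0, 9)
w3 = Kw2 = (0, 27)
Kw3 = (0, 81)
w3·Kw3 = 0·0 + 27·81 = 2187; w3·w3 = 0·0 + 27·27 = 729
λ ≈ 2187/729 = 3.000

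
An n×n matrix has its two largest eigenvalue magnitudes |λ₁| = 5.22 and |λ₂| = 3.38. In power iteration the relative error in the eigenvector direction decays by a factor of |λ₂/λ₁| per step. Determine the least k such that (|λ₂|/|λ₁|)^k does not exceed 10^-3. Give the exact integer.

|λ₂/λ₁| = 3.38/5.22 = 0.64751
Need k ≥ ln(10^-3) / ln(0.64751) = -6.9078 / -0.4346 ≈ 15.894
Smallest integer k satisfying the bound: 16

16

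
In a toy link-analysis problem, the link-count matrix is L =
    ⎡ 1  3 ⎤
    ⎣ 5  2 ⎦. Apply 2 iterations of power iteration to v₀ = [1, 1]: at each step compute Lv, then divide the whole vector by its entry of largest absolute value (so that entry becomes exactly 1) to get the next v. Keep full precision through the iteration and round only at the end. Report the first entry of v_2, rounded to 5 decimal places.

0.73529

Lv0 = (4.000000, 7.000000); divide by 7.000000 → v1 = (0.571429, 1.000000)
Lv1 = (3.571429, 4.857143); divide by 4.857143 → v2 = (0.735294, 1.000000)
Requested entry of v2: 25/34 = 0.73529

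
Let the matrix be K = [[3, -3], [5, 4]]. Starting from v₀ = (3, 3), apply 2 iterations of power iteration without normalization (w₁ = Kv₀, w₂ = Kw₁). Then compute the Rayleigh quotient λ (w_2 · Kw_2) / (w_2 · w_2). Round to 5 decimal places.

w1 = Kv₀ = (3·3 + (-3)·3; 5·3 + 4·3) = (0, 27)
w2 = Kw1 = (3·0 + (-3)·27; 5·0 + 4·27) = (-81, 108)
Kw2 = (-567, 27)
w2·Kw2 = (-81)·(-567) + 108·27 = 48843; w2·w2 = (-81)·(-81) + 108·108 = 18225
λ ≈ 48843/18225 = 2.68000

λ ≈ 2.68000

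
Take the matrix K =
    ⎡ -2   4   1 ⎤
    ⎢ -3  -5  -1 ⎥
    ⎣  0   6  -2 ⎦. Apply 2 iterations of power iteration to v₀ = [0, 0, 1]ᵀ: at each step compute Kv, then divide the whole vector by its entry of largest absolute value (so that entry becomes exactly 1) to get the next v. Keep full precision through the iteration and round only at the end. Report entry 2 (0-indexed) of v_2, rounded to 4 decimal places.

Kv0 = (1.00000, -1.00000, -2.00000); divide by -2.00000 → v1 = (-0.50000, 0.50000, 1.00000)
Kv1 = (4.00000, -2.00000, 1.00000); divide by 4.00000 → v2 = (1.00000, -0.50000, 0.25000)
Requested entry of v2: -2/-8 = 0.2500

0.2500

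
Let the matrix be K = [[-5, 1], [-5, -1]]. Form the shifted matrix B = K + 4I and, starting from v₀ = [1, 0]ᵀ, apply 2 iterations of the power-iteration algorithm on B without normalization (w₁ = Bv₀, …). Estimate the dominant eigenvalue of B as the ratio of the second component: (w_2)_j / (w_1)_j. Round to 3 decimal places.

μ ≈ 2.000

B = K + 4I has rows (-1, 1); (-5, 3)
w1 = Bv₀ = (-1, -5)
w2 = Bw1 = (-4, -10)
Ratio: -10/-5 = 2.000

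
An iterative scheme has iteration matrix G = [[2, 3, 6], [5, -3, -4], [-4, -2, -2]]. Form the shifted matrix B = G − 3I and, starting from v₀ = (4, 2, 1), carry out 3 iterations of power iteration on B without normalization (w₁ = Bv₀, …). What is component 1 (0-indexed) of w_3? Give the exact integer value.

B = G − 3I has rows (-1, 3, 6); (5, -6, -4); (-4, -2, -5)
w1 = Bv₀ = ((-1)·4 + 3·2 + 6·1; 5·4 + (-6)·2 + (-4)·1; (-4)·4 + (-2)·2 + (-5)·1) = (8, 4, -25)
w2 = Bw1 = ((-1)·8 + 3·4 + 6·(-25); 5·8 + (-6)·4 + (-4)·(-25); (-4)·8 + (-2)·4 + (-5)·(-25)) = (-146, 116, 85)
w3 = Bw2 = (1004, -1766, -73)
Requested component of w3: -1766

-1766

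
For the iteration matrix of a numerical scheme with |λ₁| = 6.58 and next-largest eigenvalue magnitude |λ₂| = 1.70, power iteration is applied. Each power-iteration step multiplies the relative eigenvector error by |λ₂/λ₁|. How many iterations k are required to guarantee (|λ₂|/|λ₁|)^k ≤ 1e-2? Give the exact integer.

|λ₂/λ₁| = 1.70/6.58 = 0.25836
Need k ≥ ln(1e-2) / ln(0.25836) = -4.6052 / -1.3534 ≈ 3.403
Smallest integer k satisfying the bound: 4

4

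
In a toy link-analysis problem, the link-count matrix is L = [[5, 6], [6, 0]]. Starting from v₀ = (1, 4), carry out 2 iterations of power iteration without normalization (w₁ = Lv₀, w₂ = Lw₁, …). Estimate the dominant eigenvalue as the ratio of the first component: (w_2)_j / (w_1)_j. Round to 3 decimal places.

6.241

w1 = Lv₀ = (29, 6)
w2 = Lw1 = (181, 174)
Ratio at component: 181 / 29 = 6.241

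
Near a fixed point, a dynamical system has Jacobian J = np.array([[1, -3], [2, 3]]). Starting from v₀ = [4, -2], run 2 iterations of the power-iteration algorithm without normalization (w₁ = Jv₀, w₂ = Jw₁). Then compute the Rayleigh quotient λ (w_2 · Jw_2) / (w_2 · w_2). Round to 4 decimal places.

w1 = Jv₀ = (1·4 + (-3)·(-2); 2·4 + 3·(-2)) = (10, 2)
w2 = Jw1 = (1·10 + (-3)·2; 2·10 + 3·2) = (4, 26)
Jw2 = (-74, 86)
w2·Jw2 = 4·(-74) + 26·86 = 1940; w2·w2 = 4·4 + 26·26 = 692
λ ≈ 1940/692 = 2.8035

λ ≈ 2.8035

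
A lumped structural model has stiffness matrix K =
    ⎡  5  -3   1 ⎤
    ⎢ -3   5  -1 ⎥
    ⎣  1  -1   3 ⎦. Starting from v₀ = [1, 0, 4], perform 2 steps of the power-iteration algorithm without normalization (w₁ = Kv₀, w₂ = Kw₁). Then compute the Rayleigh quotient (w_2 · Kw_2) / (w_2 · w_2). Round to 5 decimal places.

8.11866

w1 = Kv₀ = (9, -7, 13)
w2 = Kw1 = (79, -75, 55)
Kw2 = (675, -667, 319)
w2·Kw2 = 79·675 + (-75)·(-667) + 55·319 = 120895; w2·w2 = 79·79 + (-75)·(-75) + 55·55 = 14891
λ ≈ 120895/14891 = 8.11866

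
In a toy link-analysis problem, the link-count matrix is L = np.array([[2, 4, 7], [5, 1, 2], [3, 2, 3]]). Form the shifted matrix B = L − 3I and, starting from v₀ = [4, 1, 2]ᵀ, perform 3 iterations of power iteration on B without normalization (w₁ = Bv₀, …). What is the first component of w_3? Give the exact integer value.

646

B = L − 3I has rows (-1, 4, 7); (5, -2, 2); (3, 2, 0)
w1 = Bv₀ = (14, 22, 14)
w2 = Bw1 = (172, 54, 86)
w3 = Bw2 = (646, 924, 624)
Requested component of w3: 646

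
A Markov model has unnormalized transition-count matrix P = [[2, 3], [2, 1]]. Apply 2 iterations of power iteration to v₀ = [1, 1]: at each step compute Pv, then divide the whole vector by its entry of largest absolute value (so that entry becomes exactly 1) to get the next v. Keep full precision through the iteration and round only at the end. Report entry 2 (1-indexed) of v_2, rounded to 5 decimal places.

0.68421

Pv0 = (5.000000, 3.000000); divide by 5.000000 → v1 = (1.000000, 0.600000)
Pv1 = (3.800000, 2.600000); divide by 3.800000 → v2 = (1.000000, 0.684211)
Requested entry of v2: 13/19 = 0.68421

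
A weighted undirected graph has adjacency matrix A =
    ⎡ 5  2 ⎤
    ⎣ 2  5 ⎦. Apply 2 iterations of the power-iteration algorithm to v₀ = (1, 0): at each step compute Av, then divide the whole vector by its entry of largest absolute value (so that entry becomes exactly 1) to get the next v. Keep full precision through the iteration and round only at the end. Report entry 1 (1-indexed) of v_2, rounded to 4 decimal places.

Av0 = (5.00000, 2.00000); divide by 5.00000 → v1 = (1.00000, 0.40000)
Av1 = (5.80000, 4.00000); divide by 5.80000 → v2 = (1.00000, 0.68966)
Requested entry of v2: 29/29 = 1.0000

1.0000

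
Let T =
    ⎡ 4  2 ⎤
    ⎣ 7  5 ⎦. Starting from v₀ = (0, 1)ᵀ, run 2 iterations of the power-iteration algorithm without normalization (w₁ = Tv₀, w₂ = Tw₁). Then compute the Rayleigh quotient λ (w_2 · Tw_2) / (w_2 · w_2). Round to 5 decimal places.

w1 = Tv₀ = (4·0 + 2·1; 7·0 + 5·1) = (2, 5)
w2 = Tw1 = (4·2 + 2·5; 7·2 + 5·5) = (18, 39)
Tw2 = (150, 321)
w2·Tw2 = 18·150 + 39·321 = 15219; w2·w2 = 18·18 + 39·39 = 1845
λ ≈ 15219/1845 = 8.24878

λ ≈ 8.24878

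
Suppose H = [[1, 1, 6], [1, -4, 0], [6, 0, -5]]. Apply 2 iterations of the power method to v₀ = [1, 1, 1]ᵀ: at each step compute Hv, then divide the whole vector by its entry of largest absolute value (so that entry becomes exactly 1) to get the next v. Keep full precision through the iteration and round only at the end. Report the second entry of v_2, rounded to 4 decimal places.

0.4651

Hv0 = (8.00000, -3.00000, 1.00000); divide by 8.00000 → v1 = (1.00000, -0.37500, 0.12500)
Hv1 = (1.37500, 2.50000, 5.37500); divide by 5.37500 → v2 = (0.25581, 0.46512, 1.00000)
Requested entry of v2: 20/43 = 0.4651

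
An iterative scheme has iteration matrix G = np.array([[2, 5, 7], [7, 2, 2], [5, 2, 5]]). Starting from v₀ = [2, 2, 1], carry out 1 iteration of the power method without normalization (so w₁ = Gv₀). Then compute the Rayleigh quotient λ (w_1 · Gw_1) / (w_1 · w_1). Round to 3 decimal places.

w1 = Gv₀ = (21, 20, 19)
Gw1 = (275, 225, 240)
w1·Gw1 = 21·275 + 20·225 + 19·240 = 14835; w1·w1 = 21·21 + 20·20 + 19·19 = 1202
λ ≈ 14835/1202 = 12.342

12.342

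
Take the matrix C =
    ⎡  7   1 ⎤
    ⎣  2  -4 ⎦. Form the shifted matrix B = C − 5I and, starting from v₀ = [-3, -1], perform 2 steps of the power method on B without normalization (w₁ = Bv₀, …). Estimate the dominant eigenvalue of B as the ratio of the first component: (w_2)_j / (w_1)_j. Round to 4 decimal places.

1.5714

B = C − 5I has rows (2, 1); (2, -9)
w1 = Bv₀ = (-7, 3)
w2 = Bw1 = (-11, -41)
Ratio: -11/-7 = 1.5714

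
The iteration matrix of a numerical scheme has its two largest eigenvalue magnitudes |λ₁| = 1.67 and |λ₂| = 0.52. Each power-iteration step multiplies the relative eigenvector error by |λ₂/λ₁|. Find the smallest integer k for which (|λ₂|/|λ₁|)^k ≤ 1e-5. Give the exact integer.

10

|λ₂/λ₁| = 0.52/1.67 = 0.31138
Need k ≥ ln(1e-5) / ln(0.31138) = -11.5129 / -1.1668 ≈ 9.868
Smallest integer k satisfying the bound: 10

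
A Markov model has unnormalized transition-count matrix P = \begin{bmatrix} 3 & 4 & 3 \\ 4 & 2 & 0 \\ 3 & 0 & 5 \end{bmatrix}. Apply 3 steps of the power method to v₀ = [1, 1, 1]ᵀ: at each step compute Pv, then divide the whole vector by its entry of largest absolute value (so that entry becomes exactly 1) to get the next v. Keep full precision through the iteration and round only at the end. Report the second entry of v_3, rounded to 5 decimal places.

Pv0 = (10.000000, 6.000000, 8.000000); divide by 10.000000 → v1 = (1.000000, 0.600000, 0.800000)
Pv1 = (7.800000, 5.200000, 7.000000); divide by 7.800000 → v2 = (1.000000, 0.666667, 0.897436)
Pv2 = (8.358974, 5.333333, 7.487179); divide by 8.358974 → v3 = (1.000000, 0.638037, 0.895706)
Requested entry of v3: 416/652 = 0.63804

0.63804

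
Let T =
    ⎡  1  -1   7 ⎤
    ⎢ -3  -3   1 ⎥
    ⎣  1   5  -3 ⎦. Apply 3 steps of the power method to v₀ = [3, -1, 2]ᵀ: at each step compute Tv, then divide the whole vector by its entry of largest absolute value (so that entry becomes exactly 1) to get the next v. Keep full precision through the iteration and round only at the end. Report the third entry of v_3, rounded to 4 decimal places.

1.0000

Tv0 = (18.00000, -4.00000, -8.00000); divide by 18.00000 → v1 = (1.00000, -0.22222, -0.44444)
Tv1 = (-1.88889, -2.77778, 1.22222); divide by -2.77778 → v2 = (0.68000, 1.00000, -0.44000)
Tv2 = (-3.40000, -5.48000, 7.00000); divide by 7.00000 → v3 = (-0.48571, -0.78286, 1.00000)
Requested entry of v3: -350/-350 = 1.0000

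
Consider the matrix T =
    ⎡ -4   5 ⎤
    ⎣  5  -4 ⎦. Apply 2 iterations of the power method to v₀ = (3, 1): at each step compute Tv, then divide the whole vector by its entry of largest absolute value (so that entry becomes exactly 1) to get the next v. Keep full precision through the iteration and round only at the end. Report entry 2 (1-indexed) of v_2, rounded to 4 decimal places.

Tv0 = (-7.00000, 11.00000); divide by 11.00000 → v1 = (-0.63636, 1.00000)
Tv1 = (7.54545, -7.18182); divide by 7.54545 → v2 = (1.00000, -0.95181)
Requested entry of v2: -79/83 = -0.9518

-0.9518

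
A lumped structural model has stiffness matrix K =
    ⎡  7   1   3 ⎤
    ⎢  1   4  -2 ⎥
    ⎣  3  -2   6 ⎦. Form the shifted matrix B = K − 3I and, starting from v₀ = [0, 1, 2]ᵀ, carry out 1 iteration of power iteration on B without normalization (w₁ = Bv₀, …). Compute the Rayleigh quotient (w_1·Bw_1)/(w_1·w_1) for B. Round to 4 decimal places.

5.7703

B = K − 3I has rows (4, 1, 3); (1, 1, -2); (3, -2, 3)
w1 = Bv₀ = (4·0 + 1·1 + 3·2; 1·0 + 1·1 + (-2)·2; 3·0 + (-2)·1 + 3·2) = (7, -3, 4)
Bw1 = (37, -4, 39)
w1·Bw1 = 427; w1·w1 = 74; μ ≈ 427/74 = 5.7703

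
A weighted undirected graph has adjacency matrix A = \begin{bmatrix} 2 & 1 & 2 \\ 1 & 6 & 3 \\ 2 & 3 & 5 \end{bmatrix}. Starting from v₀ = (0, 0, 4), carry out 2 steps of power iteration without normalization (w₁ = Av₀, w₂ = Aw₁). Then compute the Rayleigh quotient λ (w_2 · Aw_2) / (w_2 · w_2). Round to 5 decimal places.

9.09466

w1 = Av₀ = (8, 12, 20)
w2 = Aw1 = (68, 140, 152)
Aw2 = (580, 1364, 1316)
w2·Aw2 = 68·580 + 140·1364 + 152·1316 = 430432; w2·w2 = 68·68 + 140·140 + 152·152 = 47328
λ ≈ 430432/47328 = 9.09466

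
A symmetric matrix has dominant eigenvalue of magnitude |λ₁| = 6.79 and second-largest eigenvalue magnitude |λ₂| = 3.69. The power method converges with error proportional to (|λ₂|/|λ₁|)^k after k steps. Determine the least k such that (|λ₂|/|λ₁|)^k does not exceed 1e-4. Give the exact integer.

16

|λ₂/λ₁| = 3.69/6.79 = 0.54345
Need k ≥ ln(1e-4) / ln(0.54345) = -9.2103 / -0.6098 ≈ 15.103
Smallest integer k satisfying the bound: 16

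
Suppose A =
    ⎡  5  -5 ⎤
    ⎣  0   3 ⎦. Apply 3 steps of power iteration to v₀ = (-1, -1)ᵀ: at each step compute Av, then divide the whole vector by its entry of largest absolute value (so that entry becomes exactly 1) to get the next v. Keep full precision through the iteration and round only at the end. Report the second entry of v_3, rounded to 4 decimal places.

Av0 = (0.00000, -3.00000); divide by -3.00000 → v1 = (0.00000, 1.00000)
Av1 = (-5.00000, 3.00000); divide by -5.00000 → v2 = (1.00000, -0.60000)
Av2 = (8.00000, -1.80000); divide by 8.00000 → v3 = (1.00000, -0.22500)
Requested entry of v3: -27/120 = -0.2250

-0.2250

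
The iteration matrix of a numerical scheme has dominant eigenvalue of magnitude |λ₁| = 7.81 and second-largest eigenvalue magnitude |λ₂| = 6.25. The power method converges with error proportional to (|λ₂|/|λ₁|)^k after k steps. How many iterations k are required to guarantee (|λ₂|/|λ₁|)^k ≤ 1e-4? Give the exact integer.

42

|λ₂/λ₁| = 6.25/7.81 = 0.80026
Need k ≥ ln(1e-4) / ln(0.80026) = -9.2103 / -0.2228 ≈ 41.335
Smallest integer k satisfying the bound: 42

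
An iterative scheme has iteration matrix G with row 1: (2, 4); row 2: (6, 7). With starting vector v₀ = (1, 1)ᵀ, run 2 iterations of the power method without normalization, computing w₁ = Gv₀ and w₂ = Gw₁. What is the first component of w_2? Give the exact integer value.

w1 = Gv₀ = (6, 13)
w2 = Gw1 = (64, 127)
The requested component of w2 is 64.

64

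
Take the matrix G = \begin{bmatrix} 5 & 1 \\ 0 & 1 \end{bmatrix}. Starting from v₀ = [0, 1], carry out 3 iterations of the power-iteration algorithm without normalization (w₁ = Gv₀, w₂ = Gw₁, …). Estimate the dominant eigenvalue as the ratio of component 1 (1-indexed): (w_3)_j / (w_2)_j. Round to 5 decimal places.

λ ≈ 5.16667

w1 = Gv₀ = (5·0 + 1·1; 0·0 + 1·1) = (1, 1)
w2 = Gw1 = (5·1 + 1·1; 0·1 + 1·1) = (6, 1)
w3 = Gw2 = (31, 1)
Ratio at component: 31 / 6 = 5.16667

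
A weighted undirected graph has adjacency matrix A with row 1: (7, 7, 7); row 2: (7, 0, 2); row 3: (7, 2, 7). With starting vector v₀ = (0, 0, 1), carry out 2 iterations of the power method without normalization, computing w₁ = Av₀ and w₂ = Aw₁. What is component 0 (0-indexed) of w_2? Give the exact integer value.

w1 = Av₀ = (7·0 + 7·0 + 7·1; 7·0 + 0·0 + 2·1; 7·0 + 2·0 + 7·1) = (7, 2, 7)
w2 = Aw1 = (7·7 + 7·2 + 7·7; 7·7 + 0·2 + 2·7; 7·7 + 2·2 + 7·7) = (112, 63, 102)
The requested component of w2 is 112.

112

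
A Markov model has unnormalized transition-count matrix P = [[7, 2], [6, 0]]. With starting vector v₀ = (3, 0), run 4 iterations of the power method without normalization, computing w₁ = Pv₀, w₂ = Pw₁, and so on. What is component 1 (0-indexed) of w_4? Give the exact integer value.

w1 = Pv₀ = (21, 18)
w2 = Pw1 = (183, 126)
w3 = Pw2 = (1533, 1098)
w4 = Pw3 = (12927, 9198)
The requested component of w4 is 9198.

9198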